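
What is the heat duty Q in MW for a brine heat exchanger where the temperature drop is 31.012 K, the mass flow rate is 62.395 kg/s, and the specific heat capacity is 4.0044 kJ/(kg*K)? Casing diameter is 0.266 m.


Q = mdot * cp * dT / 1000
Q = 62.395 * 4.0044 * 31.012 / 1000
Q = 7.7485 MW


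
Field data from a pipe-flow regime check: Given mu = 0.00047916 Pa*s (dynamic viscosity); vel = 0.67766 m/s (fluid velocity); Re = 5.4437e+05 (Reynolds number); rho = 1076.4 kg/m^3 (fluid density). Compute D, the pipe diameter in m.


D = Re * mu / (rho * vel)
D = 5.4437e+05 * 0.00047916 / (1076.4 * 0.67766)
D = 0.35759 m


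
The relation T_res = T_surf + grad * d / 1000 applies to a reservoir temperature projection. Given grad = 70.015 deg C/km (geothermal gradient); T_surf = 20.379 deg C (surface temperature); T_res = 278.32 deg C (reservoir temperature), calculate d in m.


d = (T_res - T_surf) / grad * 1000
d = (278.32 - 20.379) / 70.015 * 1000
d = 3684.1 m


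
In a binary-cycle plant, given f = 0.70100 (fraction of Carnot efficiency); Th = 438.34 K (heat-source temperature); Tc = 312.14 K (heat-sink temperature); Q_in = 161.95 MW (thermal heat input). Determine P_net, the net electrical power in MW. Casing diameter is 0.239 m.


Step 1: eta = (1 - Tc/Th)*f = (1 - 312.14/438.34)*0.701 = 0.2018210
Step 2: P_net = eta * Q_in = 0.2018210 * 161.95 = 32.685 MW
P_net = 32.685 MW


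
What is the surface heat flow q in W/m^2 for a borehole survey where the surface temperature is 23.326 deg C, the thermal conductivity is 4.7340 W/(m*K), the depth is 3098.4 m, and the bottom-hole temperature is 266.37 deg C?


Step 1: grad = (T_d - T_surf)/d * 1000 = (266.37 - 23.326)/3098.4 * 1000 = 78.44178 deg C/km
Step 2: q = k * grad / 1000 = 4.734 * 78.44178 / 1000 = 0.37134 W/m^2
q = 0.37134 W/m^2


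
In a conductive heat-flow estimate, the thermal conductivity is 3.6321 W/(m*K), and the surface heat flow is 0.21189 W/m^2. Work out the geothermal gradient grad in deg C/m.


grad = q * 1000 / k
grad = 0.21189 * 1000 / 3.6321
grad = 58.33815 deg C/km
Convert: 58.33815 deg C/km * 0.001 = 0.058338 deg C/m
grad = 0.058338 deg C/m


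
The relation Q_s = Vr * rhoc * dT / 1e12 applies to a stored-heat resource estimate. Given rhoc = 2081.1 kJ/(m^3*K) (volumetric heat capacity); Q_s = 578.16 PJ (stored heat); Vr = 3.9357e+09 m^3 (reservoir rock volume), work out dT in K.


dT = Q_s * 1e12 / (Vr * rhoc)
dT = 578.16 * 1e12 / (3.9357e+09 * 2081.1)
dT = 70.588 K


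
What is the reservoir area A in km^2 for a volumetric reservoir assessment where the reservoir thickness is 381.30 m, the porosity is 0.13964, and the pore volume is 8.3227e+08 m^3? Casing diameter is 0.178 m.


A = Vp / (1e6 * hr * phi)
A = 8.3227e+08 / (1e6 * 381.30 * 0.13964)
A = 15.631 km^2


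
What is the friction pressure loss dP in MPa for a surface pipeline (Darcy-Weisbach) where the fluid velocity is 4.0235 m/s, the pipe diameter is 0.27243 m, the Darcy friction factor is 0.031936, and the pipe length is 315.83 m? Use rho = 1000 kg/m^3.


dP = f * (L/D) * (rho*vel^2/2) / 1000
dP = 0.031936 * (315.83/0.27243) * (1000*4.0235^2/2) / 1000
dP = 299.6795 kPa
Convert: 299.6795 kPa * 0.001 = 0.29968 MPa
dP = 0.29968 MPa


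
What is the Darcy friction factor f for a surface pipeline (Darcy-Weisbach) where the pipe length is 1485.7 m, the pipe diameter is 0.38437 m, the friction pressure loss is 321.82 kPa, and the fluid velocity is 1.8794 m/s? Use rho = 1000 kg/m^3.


f = dP*1000 / ((L/D)*(rho*vel^2/2))
f = 321.82*1000 / ((1485.7/0.38437)*(1000*1.8794^2/2))
f = 0.047144


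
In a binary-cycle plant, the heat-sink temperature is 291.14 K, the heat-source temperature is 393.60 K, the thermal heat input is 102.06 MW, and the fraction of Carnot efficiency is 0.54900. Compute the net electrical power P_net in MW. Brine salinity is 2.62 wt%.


Step 1: eta = (1 - Tc/Th)*f = (1 - 291.14/393.6)*0.549 = 0.1429130
Step 2: P_net = eta * Q_in = 0.1429130 * 102.06 = 14.586 MW
P_net = 14.586 MW


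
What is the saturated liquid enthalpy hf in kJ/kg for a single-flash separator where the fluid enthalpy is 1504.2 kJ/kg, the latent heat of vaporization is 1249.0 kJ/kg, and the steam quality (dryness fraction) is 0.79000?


hf = h - x * hfg
hf = 1504.2 - 0.79000 * 1249.0
hf = 517.49 kJ/kg


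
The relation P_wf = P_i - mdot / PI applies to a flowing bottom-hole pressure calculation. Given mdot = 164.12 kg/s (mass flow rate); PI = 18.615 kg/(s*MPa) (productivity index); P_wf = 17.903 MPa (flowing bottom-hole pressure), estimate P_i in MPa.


P_i = P_wf + mdot / PI
P_i = 17.903 + 164.12 / 18.615
P_i = 26.720 MPa


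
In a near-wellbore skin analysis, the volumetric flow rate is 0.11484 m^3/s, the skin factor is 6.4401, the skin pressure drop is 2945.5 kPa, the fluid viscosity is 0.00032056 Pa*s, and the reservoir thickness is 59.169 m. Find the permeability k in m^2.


k = S*q*mu / (2*pi*dP_s*1000*hr)
k = 6.4401*0.11484*0.00032056 / (2*pi*2945.5*1000*59.169)
k = 2.1650e-13 m^2


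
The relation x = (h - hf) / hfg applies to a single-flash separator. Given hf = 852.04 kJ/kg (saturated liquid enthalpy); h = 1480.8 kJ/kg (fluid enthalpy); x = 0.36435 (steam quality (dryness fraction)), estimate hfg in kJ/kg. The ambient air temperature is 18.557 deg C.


hfg = (h - hf) / x
hfg = (1480.8 - 852.04) / 0.36435
hfg = 1725.7 kJ/kg


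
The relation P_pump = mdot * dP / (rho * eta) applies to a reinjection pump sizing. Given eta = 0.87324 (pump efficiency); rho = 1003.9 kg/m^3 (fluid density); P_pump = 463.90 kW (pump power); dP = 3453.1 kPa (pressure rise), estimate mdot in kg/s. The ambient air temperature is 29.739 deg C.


mdot = P_pump * rho * eta / dP
mdot = 463.90 * 1003.9 * 0.87324 / 3453.1
mdot = 117.77 kg/s


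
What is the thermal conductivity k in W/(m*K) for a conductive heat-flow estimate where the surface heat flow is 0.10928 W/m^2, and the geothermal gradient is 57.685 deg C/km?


k = q * 1000 / grad
k = 0.10928 * 1000 / 57.685
k = 1.8944 W/(m*K)


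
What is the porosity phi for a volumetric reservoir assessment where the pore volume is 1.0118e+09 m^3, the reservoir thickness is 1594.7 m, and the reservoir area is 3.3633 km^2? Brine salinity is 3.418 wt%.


phi = Vp / (A * 1e6 * hr)
phi = 1.0118e+09 / (3.3633 * 1e6 * 1594.7)
phi = 0.18865


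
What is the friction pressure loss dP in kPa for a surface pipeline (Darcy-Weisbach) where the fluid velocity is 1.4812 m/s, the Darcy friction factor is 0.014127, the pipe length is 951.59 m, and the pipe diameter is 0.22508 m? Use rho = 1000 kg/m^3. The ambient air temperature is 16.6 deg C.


dP = f * (L/D) * (rho*vel^2/2) / 1000
dP = 0.014127 * (951.59/0.22508) * (1000*1.4812^2/2) / 1000
dP = 65.518 kPa


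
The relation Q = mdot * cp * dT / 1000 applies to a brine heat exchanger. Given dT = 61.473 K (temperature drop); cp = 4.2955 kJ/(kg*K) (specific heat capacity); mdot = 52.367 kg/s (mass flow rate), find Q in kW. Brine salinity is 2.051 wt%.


Q = mdot * cp * dT / 1000
Q = 52.367 * 4.2955 * 61.473 / 1000
Q = 13.82789 MW
Convert: 13.82789 MW * 1000.0 = 13828 kW
Q = 13828 kW


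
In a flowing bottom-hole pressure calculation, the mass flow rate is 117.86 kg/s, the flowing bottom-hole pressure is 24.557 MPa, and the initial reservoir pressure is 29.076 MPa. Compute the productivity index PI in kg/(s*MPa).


PI = mdot / (P_i - P_wf)
PI = 117.86 / (29.076 - 24.557)
PI = 26.081 kg/(s*MPa)


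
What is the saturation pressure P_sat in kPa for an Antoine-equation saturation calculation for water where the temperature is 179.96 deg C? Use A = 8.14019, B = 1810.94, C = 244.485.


P_sat = 10^(A - B/(C + T)) / 760 * 0.101325
P_sat = 10^(8.14019 - 1810.94/(244.485 + 179.96)) / 760 * 0.101325
P_sat = 0.9965200 MPa
Convert: 0.9965200 MPa * 1000.0 = 996.52 kPa
P_sat = 996.52 kPa


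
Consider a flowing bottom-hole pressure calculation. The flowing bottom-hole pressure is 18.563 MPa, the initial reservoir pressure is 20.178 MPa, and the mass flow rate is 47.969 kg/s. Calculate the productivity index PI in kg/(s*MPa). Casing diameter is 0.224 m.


PI = mdot / (P_i - P_wf)
PI = 47.969 / (20.178 - 18.563)
PI = 29.702 kg/(s*MPa)


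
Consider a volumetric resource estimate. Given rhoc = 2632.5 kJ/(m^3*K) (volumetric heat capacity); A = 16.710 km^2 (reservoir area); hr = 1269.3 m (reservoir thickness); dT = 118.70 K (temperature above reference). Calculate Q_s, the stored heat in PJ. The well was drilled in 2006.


Step 1: Vr = A*1e6*hr = 16.71*1e6*1269.3 = 2.121000e+10 m^3
Step 2: Q_s = Vr*rhoc*dT/1e12 = 2.121000e+10*2632.5*118.7/1e12 = 6627.7 PJ
Q_s = 6627.7 PJ


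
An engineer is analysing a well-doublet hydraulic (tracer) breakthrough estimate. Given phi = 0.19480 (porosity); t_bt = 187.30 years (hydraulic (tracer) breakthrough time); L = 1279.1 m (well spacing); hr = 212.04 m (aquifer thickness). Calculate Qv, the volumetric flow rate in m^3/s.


Qv = pi*hr*phi*L^2 / (3*t_bt*365.25*86400)
Qv = pi*212.04*0.19480*1279.1^2 / (3*187.30*365.25*86400)
Qv = 0.011973 m^3/s


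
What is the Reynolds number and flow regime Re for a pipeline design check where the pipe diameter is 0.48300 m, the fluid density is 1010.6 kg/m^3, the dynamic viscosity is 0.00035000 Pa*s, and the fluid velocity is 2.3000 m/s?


Step 1: Re = rho*vel*D/mu = 1010.6*2.3*0.483/0.00035 = 3.2076e+06
Step 2: Re = 3.2076e+06 > 4000, so flow is turbulent.
Re = 3.2076e+06 (turbulent)


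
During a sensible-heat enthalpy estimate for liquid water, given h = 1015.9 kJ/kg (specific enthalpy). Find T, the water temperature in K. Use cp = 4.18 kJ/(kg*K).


T = h / cp
T = 1015.9 / 4.18
T = 243.0383 deg C
Convert to K: 243.0383 + 273.15 = 516.19 K
T = 516.19 K


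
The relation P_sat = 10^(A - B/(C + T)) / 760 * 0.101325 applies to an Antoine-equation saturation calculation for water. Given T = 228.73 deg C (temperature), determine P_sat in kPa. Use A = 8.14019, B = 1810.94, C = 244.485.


P_sat = 10^(A - B/(C + T)) / 760 * 0.101325
P_sat = 10^(8.14019 - 1810.94/(244.485 + 228.73)) / 760 * 0.101325
P_sat = 2.742879 MPa
Convert: 2.742879 MPa * 1000.0 = 2742.9 kPa
P_sat = 2742.9 kPa


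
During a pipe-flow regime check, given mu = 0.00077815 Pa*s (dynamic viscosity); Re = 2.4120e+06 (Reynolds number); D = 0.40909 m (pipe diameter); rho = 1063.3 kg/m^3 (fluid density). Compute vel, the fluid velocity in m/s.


vel = Re * mu / (rho * D)
vel = 2.4120e+06 * 0.00077815 / (1063.3 * 0.40909)
vel = 4.3149 m/s


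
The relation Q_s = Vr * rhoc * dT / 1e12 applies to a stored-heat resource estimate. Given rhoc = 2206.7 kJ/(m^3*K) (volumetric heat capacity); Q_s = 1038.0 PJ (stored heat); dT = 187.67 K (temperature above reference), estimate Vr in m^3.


Vr = Q_s * 1e12 / (rhoc * dT)
Vr = 1038.0 * 1e12 / (2206.7 * 187.67)
Vr = 2.5065e+09 m^3


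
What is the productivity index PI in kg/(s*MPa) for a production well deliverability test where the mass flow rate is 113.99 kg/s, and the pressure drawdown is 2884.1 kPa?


PI = mdot * 1000 / dP
PI = 113.99 * 1000 / 2884.1
PI = 39.524 kg/(s*MPa)


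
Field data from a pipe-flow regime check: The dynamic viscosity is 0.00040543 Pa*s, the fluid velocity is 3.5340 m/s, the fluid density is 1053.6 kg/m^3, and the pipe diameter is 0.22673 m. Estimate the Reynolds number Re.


Re = rho * vel * D / mu
Re = 1053.6 * 3.5340 * 0.22673 / 0.00040543
Re = 2.0823e+06


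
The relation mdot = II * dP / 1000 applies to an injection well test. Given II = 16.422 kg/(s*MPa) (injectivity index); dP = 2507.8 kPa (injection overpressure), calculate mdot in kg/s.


mdot = II * dP / 1000
mdot = 16.422 * 2507.8 / 1000
mdot = 41.183 kg/s


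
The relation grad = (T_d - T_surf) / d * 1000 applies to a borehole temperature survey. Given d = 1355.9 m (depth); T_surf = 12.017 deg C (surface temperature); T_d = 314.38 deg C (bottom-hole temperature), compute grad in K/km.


grad = (T_d - T_surf) / d * 1000
grad = (314.38 - 12.017) / 1355.9 * 1000
grad = 222.9980 deg C/km
Convert: 222.9980 deg C/km * 1.0 = 223.00 K/km
grad = 223.00 K/km


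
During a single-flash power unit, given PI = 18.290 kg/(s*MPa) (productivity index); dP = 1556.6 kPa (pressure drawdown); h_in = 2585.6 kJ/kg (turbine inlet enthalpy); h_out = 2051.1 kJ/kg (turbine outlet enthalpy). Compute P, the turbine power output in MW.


Step 1: mdot = PI * dP / 1000 = 18.29 * 1556.6 / 1000 = 28.47021 kg/s
Step 2: P = mdot*(h_in - h_out)/1000 = 28.47021*(2585.6 - 2051.1)/1000 = 15.217 MW
P = 15.217 MW


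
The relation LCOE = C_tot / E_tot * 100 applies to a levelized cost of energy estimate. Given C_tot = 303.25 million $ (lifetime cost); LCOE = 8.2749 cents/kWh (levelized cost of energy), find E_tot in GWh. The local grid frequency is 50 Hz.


E_tot = C_tot / LCOE * 100
E_tot = 303.25 / 8.2749 * 100
E_tot = 3664.7 GWh


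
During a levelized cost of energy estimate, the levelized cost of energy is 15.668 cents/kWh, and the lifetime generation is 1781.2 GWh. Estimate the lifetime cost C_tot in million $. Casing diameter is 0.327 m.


C_tot = LCOE / 100 * E_tot
C_tot = 15.668 / 100 * 1781.2
C_tot = 279.08 million $


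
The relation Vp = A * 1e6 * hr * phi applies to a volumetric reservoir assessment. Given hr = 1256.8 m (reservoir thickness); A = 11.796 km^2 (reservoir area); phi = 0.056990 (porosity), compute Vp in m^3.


Vp = A * 1e6 * hr * phi
Vp = 11.796 * 1e6 * 1256.8 * 0.056990
Vp = 8.4489e+08 m^3


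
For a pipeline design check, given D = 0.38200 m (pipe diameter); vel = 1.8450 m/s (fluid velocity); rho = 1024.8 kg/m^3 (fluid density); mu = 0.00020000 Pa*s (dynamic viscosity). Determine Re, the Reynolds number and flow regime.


Step 1: Re = rho*vel*D/mu = 1024.8*1.845*0.382/0.0002 = 3.6113e+06
Step 2: Re = 3.6113e+06 > 4000, so flow is turbulent.
Re = 3.6113e+06 (turbulent)


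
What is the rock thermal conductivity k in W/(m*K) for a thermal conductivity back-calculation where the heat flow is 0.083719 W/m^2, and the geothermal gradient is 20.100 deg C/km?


k = q / (grad / 1000)
k = 0.083719 / (20.100 / 1000)
k = 4.1651 W/(m*K)


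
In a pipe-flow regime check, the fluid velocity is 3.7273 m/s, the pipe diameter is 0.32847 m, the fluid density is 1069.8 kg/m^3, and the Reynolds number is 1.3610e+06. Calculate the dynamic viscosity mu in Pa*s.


mu = rho * vel * D / Re
mu = 1069.8 * 3.7273 * 0.32847 / 1.3610e+06
mu = 0.00096235 Pa*s


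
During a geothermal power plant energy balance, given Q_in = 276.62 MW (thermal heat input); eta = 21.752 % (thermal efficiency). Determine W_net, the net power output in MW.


W_net = eta / 100 * Q_in
W_net = 21.752 / 100 * 276.62
W_net = 60.170 MW


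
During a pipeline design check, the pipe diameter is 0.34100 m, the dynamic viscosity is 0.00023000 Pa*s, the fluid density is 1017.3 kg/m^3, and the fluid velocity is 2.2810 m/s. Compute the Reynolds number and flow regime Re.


Step 1: Re = rho*vel*D/mu = 1017.3*2.281*0.341/0.00023 = 3.4403e+06
Step 2: Re = 3.4403e+06 > 4000, so flow is turbulent.
Re = 3.4403e+06 (turbulent)


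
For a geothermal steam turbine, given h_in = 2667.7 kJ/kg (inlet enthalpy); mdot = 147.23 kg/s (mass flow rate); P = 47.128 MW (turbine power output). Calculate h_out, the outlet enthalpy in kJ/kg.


h_out = h_in - P * 1000 / mdot
h_out = 2667.7 - 47.128 * 1000 / 147.23
h_out = 2347.6 kJ/kg


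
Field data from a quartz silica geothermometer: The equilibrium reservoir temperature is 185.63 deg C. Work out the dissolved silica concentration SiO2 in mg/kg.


SiO2 = 10^(5.19 - 1309/(T_eq + 273.15))
SiO2 = 10^(5.19 - 1309/(185.63 + 273.15))
SiO2 = 217.16 mg/kg


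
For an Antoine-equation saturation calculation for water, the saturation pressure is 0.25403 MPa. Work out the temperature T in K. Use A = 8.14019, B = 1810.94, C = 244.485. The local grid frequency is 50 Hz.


T = B / (A - log10(P_sat * 760 / 0.101325)) - C
T = 1810.94 / (8.14019 - log10(0.25403 * 760 / 0.101325)) - 244.485
T = 128.1205 deg C
Convert to K: 128.1205 + 273.15 = 401.27 K
T = 401.27 K


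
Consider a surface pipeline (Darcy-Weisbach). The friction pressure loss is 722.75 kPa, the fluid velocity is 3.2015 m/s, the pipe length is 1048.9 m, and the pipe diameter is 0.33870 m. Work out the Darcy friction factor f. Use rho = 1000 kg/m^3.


f = dP*1000 / ((L/D)*(rho*vel^2/2))
f = 722.75*1000 / ((1048.9/0.33870)*(1000*3.2015^2/2))
f = 0.045540


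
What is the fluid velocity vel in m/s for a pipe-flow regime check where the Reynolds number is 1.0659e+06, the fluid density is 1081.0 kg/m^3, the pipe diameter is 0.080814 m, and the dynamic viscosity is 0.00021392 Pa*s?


vel = Re * mu / (rho * D)
vel = 1.0659e+06 * 0.00021392 / (1081.0 * 0.080814)
vel = 2.6101 m/s


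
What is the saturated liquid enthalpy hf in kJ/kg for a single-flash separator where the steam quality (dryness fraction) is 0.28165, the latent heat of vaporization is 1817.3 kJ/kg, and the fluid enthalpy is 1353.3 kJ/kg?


hf = h - x * hfg
hf = 1353.3 - 0.28165 * 1817.3
hf = 841.46 kJ/kg


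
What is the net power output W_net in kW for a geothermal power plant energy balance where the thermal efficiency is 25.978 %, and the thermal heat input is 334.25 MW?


W_net = eta / 100 * Q_in
W_net = 25.978 / 100 * 334.25
W_net = 86.83147 MW
Convert: 86.83147 MW * 1000.0 = 86831 kW
W_net = 86831 kW


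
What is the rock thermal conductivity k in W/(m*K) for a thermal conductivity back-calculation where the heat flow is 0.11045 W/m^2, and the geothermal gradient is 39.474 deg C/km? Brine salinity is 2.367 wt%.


k = q / (grad / 1000)
k = 0.11045 / (39.474 / 1000)
k = 2.7980 W/(m*K)


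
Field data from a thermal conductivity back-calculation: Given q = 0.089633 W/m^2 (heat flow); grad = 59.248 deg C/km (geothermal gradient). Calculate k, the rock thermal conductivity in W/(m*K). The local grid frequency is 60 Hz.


k = q / (grad / 1000)
k = 0.089633 / (59.248 / 1000)
k = 1.5128 W/(m*K)


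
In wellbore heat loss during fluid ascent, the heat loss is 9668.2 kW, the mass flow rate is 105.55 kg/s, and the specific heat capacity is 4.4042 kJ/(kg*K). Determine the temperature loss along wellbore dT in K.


dT = Q_loss / (mdot * cp)
dT = 9668.2 / (105.55 * 4.4042)
dT = 20.798 K


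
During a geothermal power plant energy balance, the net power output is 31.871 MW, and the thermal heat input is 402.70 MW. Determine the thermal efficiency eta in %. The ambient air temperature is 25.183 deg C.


eta = W_net / Q_in * 100
eta = 31.871 / 402.70 * 100
eta = 7.9143 %


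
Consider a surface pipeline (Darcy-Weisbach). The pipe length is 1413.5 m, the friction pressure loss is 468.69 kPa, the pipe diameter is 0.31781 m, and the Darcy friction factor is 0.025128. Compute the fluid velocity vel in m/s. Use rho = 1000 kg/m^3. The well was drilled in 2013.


vel = sqrt(dP*1000*2*D / (f*L*rho))
vel = sqrt(468.69*1000*2*0.31781 / (0.025128*1413.5*1000))
vel = 2.8961 m/s


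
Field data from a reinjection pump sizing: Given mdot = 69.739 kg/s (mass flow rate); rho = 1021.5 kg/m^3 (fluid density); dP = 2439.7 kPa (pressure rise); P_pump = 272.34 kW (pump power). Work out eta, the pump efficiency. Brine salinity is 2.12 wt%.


eta = mdot * dP / (rho * P_pump)
eta = 69.739 * 2439.7 / (1021.5 * 272.34)
eta = 0.61159


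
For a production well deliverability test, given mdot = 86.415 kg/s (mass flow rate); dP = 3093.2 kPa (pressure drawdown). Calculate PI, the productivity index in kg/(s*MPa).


PI = mdot * 1000 / dP
PI = 86.415 * 1000 / 3093.2
PI = 27.937 kg/(s*MPa)


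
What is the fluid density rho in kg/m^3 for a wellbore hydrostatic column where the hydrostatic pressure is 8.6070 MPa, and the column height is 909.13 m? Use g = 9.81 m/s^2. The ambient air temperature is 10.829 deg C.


rho = P * 1e6 / (g * h)
rho = 8.6070 * 1e6 / (9.81 * 909.13)
rho = 965.07 kg/m^3


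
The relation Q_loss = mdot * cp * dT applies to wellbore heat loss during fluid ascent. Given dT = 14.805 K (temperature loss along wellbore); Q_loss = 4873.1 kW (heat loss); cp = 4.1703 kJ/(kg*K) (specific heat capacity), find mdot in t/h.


mdot = Q_loss / (cp * dT)
mdot = 4873.1 / (4.1703 * 14.805)
mdot = 78.92773 kg/s
Convert: 78.92773 kg/s * 3.6 = 284.14 t/h
mdot = 284.14 t/h


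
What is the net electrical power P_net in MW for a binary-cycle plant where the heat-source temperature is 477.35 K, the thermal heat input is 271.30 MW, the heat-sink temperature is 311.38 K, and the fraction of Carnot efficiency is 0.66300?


Step 1: eta = (1 - Tc/Th)*f = (1 - 311.38/477.35)*0.663 = 0.2305187
Step 2: P_net = eta * Q_in = 0.2305187 * 271.3 = 62.540 MW
P_net = 62.540 MW


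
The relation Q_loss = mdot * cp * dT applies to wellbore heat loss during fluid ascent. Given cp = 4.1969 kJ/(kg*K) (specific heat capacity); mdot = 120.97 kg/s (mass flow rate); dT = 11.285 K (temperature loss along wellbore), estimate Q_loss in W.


Q_loss = mdot * cp * dT
Q_loss = 120.97 * 4.1969 * 11.285
Q_loss = 5729.383 kW
Convert: 5729.383 kW * 1000.0 = 5.7294e+06 W
Q_loss = 5.7294e+06 W


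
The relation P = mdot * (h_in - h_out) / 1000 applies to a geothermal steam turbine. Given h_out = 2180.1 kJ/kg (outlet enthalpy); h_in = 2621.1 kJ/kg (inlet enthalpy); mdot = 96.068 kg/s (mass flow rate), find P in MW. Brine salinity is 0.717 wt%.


P = mdot * (h_in - h_out) / 1000
P = 96.068 * (2621.1 - 2180.1) / 1000
P = 42.366 MW


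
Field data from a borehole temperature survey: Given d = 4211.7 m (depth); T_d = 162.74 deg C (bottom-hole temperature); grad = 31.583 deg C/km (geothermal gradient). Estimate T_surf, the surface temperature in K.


T_surf = T_d - grad * d / 1000
T_surf = 162.74 - 31.583 * 4211.7 / 1000
T_surf = 29.72188 deg C
Convert to K: 29.72188 + 273.15 = 302.87 K
T_surf = 302.87 K


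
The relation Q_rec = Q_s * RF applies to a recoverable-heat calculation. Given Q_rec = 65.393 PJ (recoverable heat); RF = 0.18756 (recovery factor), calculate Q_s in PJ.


Q_s = Q_rec / RF
Q_s = 65.393 / 0.18756
Q_s = 348.65 PJ


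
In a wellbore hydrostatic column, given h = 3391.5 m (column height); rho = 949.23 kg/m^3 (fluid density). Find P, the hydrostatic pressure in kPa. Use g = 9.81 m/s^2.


P = rho * g * h / 1e6
P = 949.23 * 9.81 * 3391.5 / 1e6
P = 31.58147 MPa
Convert: 31.58147 MPa * 1000.0 = 31581 kPa
P = 31581 kPa


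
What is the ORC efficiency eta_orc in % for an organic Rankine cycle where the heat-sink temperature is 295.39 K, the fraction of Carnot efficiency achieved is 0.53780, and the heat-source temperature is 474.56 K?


eta_orc = (1 - Tc/Th) * f * 100
eta_orc = (1 - 295.39/474.56) * 0.53780 * 100
eta_orc = 20.305 %


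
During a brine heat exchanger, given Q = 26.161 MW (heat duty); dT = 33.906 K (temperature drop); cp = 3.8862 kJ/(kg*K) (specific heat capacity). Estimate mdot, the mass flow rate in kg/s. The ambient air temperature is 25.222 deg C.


mdot = Q * 1000 / (cp * dT)
mdot = 26.161 * 1000 / (3.8862 * 33.906)
mdot = 198.54 kg/s


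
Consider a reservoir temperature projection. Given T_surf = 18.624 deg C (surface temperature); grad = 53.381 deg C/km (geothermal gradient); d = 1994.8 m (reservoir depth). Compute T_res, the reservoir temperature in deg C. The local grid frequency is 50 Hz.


T_res = T_surf + grad * d / 1000
T_res = 18.624 + 53.381 * 1994.8 / 1000
T_res = 125.11 deg C


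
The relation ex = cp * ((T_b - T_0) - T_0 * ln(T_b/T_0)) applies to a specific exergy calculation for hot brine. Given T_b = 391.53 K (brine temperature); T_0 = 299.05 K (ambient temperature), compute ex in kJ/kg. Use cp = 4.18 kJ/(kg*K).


ex = cp * ((T_b - T_0) - T_0 * ln(T_b/T_0))
ex = 4.18 * ((391.53 - 299.05) - 299.05 * ln(391.53/299.05))
ex = 49.744 kJ/kg


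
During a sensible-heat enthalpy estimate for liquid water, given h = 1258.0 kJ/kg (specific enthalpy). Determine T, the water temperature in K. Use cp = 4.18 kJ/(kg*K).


T = h / cp
T = 1258.0 / 4.18
T = 300.9569 deg C
Convert to K: 300.9569 + 273.15 = 574.11 K
T = 574.11 K


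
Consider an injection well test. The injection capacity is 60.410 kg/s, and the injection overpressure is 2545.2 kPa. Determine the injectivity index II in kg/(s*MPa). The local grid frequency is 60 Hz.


II = mdot * 1000 / dP
II = 60.410 * 1000 / 2545.2
II = 23.735 kg/(s*MPa)


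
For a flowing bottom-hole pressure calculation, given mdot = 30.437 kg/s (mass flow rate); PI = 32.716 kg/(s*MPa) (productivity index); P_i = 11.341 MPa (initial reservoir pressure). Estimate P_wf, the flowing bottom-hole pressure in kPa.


P_wf = P_i - mdot / PI
P_wf = 11.341 - 30.437 / 32.716
P_wf = 10.41066 MPa
Convert: 10.41066 MPa * 1000.0 = 10411 kPa
P_wf = 10411 kPa


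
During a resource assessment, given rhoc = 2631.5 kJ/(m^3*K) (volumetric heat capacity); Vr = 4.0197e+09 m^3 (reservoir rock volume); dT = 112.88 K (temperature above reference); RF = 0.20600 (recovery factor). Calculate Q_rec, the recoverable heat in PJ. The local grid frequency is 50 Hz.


Step 1: Q_s = Vr*rhoc*dT/1e12 = 4.0197e+09*2631.5*112.88/1e12 = 1194.027 PJ
Step 2: Q_rec = Q_s * RF = 1194.027 * 0.206 = 245.97 PJ
Q_rec = 245.97 PJ


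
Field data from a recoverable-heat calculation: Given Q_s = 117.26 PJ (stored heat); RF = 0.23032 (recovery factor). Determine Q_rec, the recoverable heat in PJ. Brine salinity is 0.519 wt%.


Q_rec = Q_s * RF
Q_rec = 117.26 * 0.23032
Q_rec = 27.007 PJ


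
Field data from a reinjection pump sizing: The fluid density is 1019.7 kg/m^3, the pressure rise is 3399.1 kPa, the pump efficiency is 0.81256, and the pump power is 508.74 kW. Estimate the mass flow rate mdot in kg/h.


mdot = P_pump * rho * eta / dP
mdot = 508.74 * 1019.7 * 0.81256 / 3399.1
mdot = 124.0109 kg/s
Convert: 124.0109 kg/s * 3600.0 = 4.4644e+05 kg/h
mdot = 4.4644e+05 kg/h


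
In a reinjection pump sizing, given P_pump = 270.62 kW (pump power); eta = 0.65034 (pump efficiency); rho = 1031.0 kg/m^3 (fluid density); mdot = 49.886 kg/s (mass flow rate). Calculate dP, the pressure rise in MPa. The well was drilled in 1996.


dP = P_pump * rho * eta / mdot
dP = 270.62 * 1031.0 * 0.65034 / 49.886
dP = 3637.310 kPa
Convert: 3637.310 kPa * 0.001 = 3.6373 MPa
dP = 3.6373 MPa


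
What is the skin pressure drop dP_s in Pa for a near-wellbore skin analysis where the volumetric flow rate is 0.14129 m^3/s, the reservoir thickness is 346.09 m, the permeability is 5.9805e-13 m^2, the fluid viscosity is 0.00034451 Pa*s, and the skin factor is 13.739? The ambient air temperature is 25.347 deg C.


dP_s = S * q * mu / (2*pi*k*hr) / 1000
dP_s = 13.739 * 0.14129 * 0.00034451 / (2*pi*5.9805e-13*346.09) / 1000
dP_s = 514.2354 kPa
Convert: 514.2354 kPa * 1000.0 = 5.1424e+05 Pa
dP_s = 5.1424e+05 Pa


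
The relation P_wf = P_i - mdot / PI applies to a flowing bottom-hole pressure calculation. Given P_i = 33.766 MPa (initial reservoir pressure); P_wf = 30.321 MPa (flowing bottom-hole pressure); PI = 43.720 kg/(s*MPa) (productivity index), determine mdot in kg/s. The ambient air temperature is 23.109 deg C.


mdot = (P_i - P_wf) * PI
mdot = (33.766 - 30.321) * 43.720
mdot = 150.62 kg/s


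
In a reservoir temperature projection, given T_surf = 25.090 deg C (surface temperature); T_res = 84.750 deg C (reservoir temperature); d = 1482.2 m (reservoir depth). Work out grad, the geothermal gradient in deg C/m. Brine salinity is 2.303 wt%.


grad = (T_res - T_surf) / d * 1000
grad = (84.750 - 25.090) / 1482.2 * 1000
grad = 40.25098 deg C/km
Convert: 40.25098 deg C/km * 0.001 = 0.040251 deg C/m
grad = 0.040251 deg C/m


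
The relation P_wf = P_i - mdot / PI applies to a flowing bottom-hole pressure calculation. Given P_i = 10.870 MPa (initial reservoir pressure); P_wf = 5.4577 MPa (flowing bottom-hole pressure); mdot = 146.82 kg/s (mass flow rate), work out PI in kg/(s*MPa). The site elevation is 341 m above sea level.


PI = mdot / (P_i - P_wf)
PI = 146.82 / (10.870 - 5.4577)
PI = 27.127 kg/(s*MPa)


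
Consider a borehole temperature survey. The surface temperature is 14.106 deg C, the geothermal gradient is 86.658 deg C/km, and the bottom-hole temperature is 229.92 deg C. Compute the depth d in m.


d = (T_d - T_surf) / grad * 1000
d = (229.92 - 14.106) / 86.658 * 1000
d = 2490.4 m


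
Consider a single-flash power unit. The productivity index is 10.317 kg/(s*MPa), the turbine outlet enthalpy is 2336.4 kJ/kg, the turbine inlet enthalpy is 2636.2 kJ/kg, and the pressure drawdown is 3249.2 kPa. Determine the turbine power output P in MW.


Step 1: mdot = PI * dP / 1000 = 10.317 * 3249.2 / 1000 = 33.52200 kg/s
Step 2: P = mdot*(h_in - h_out)/1000 = 33.52200*(2636.2 - 2336.4)/1000 = 10.050 MW
P = 10.050 MW


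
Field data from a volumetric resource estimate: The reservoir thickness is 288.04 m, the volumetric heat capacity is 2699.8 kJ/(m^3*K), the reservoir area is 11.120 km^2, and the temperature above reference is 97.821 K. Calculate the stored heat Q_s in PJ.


Step 1: Vr = A*1e6*hr = 11.12*1e6*288.04 = 3.203005e+09 m^3
Step 2: Q_s = Vr*rhoc*dT/1e12 = 3.203005e+09*2699.8*97.821/1e12 = 845.90 PJ
Q_s = 845.90 PJ


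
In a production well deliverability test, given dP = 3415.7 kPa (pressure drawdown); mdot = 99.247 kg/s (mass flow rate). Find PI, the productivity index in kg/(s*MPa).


PI = mdot * 1000 / dP
PI = 99.247 * 1000 / 3415.7
PI = 29.056 kg/(s*MPa)


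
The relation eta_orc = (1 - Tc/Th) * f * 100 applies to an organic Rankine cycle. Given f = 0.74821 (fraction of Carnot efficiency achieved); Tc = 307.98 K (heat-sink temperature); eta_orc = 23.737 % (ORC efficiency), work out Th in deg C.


Th = Tc / (1 - (eta_orc/100)/f)
Th = 307.98 / (1 - (23.737/100)/0.74821)
Th = 451.0878 K
Convert to deg C: 451.0878 - 273.15 = 177.94 deg C
Th = 177.94 deg C


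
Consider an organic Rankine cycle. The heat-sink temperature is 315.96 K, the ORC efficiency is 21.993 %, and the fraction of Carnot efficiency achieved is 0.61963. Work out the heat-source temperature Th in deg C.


Th = Tc / (1 - (eta_orc/100)/f)
Th = 315.96 / (1 - (21.993/100)/0.61963)
Th = 489.8131 K
Convert to deg C: 489.8131 - 273.15 = 216.66 deg C
Th = 216.66 deg C


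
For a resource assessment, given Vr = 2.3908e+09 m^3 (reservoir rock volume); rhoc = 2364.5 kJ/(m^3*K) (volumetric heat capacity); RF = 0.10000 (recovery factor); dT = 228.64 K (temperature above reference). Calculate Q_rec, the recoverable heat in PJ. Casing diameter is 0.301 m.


Step 1: Q_s = Vr*rhoc*dT/1e12 = 2.3908e+09*2364.5*228.64/1e12 = 1292.513 PJ
Step 2: Q_rec = Q_s * RF = 1292.513 * 0.1 = 129.25 PJ
Q_rec = 129.25 PJ


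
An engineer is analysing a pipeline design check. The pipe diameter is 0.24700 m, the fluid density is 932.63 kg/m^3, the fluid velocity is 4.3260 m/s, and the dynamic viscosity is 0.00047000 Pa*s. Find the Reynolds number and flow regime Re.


Step 1: Re = rho*vel*D/mu = 932.63*4.326*0.247/0.00047 = 2.1203e+06
Step 2: Re = 2.1203e+06 > 4000, so flow is turbulent.
Re = 2.1203e+06 (turbulent)


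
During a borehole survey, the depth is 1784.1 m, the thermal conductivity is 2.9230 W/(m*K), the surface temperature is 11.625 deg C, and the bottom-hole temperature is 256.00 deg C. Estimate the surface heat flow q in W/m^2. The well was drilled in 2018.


Step 1: grad = (T_d - T_surf)/d * 1000 = (256.0 - 11.625)/1784.1 * 1000 = 136.9738 deg C/km
Step 2: q = k * grad / 1000 = 2.923 * 136.9738 / 1000 = 0.40037 W/m^2
q = 0.40037 W/m^2


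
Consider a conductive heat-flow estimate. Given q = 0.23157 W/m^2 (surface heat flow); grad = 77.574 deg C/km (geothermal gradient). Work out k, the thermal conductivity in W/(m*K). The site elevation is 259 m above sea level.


k = q * 1000 / grad
k = 0.23157 * 1000 / 77.574
k = 2.9851 W/(m*K)


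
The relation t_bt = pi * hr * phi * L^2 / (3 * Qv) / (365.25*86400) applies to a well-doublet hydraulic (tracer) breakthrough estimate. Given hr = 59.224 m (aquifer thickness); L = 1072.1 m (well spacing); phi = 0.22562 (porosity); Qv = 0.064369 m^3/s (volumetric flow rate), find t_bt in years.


t_bt = pi * hr * phi * L^2 / (3 * Qv) / (365.25*86400)
t_bt = pi * 59.224 * 0.22562 * 1072.1^2 / (3 * 0.064369) / (365.25*86400)
t_bt = 7.9176 years


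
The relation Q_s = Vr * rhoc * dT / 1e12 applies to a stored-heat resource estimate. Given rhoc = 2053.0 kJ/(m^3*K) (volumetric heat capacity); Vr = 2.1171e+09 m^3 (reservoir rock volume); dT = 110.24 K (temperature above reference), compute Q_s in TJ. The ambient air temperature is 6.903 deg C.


Q_s = Vr * rhoc * dT / 1e12
Q_s = 2.1171e+09 * 2053.0 * 110.24 / 1e12
Q_s = 479.1478 PJ
Convert: 479.1478 PJ * 1000.0 = 4.7915e+05 TJ
Q_s = 4.7915e+05 TJ


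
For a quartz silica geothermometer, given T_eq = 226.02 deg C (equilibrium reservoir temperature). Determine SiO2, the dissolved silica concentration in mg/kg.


SiO2 = 10^(5.19 - 1309/(T_eq + 273.15))
SiO2 = 10^(5.19 - 1309/(226.02 + 273.15))
SiO2 = 369.53 mg/kg


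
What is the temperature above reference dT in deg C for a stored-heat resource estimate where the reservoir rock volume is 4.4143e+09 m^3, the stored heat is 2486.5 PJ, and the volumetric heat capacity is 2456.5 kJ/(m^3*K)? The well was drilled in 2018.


dT = Q_s * 1e12 / (Vr * rhoc)
dT = 2486.5 * 1e12 / (4.4143e+09 * 2456.5)
dT = 229.3031 K
Convert (temperature difference, 1 K = 1 deg C): 229.3031 K = 229.3031 deg C
dT = 229.30 deg C


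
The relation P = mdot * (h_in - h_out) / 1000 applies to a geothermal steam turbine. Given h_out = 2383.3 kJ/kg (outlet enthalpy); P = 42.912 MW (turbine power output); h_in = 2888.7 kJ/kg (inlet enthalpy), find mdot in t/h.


mdot = P * 1000 / (h_in - h_out)
mdot = 42.912 * 1000 / (2888.7 - 2383.3)
mdot = 84.90700 kg/s
Convert: 84.90700 kg/s * 3.6 = 305.67 t/h
mdot = 305.67 t/h


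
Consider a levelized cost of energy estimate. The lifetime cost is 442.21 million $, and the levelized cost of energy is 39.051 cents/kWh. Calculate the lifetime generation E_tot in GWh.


E_tot = C_tot / LCOE * 100
E_tot = 442.21 / 39.051 * 100
E_tot = 1132.4 GWh


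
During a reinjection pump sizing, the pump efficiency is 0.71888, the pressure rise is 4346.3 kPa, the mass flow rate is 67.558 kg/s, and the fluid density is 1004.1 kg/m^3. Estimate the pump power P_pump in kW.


P_pump = mdot * dP / (rho * eta)
P_pump = 67.558 * 4346.3 / (1004.1 * 0.71888)
P_pump = 406.78 kW


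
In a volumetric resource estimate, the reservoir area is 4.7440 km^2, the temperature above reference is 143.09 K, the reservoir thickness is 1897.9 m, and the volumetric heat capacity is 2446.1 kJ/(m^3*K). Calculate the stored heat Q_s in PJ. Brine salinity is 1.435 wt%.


Step 1: Vr = A*1e6*hr = 4.744*1e6*1897.9 = 9.003638e+09 m^3
Step 2: Q_s = Vr*rhoc*dT/1e12 = 9.003638e+09*2446.1*143.09/1e12 = 3151.4 PJ
Q_s = 3151.4 PJ


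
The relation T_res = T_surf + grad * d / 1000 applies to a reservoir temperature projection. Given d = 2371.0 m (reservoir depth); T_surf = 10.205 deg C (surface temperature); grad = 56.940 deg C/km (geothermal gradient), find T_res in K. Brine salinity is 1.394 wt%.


T_res = T_surf + grad * d / 1000
T_res = 10.205 + 56.940 * 2371.0 / 1000
T_res = 145.2097 deg C
Convert to K: 145.2097 + 273.15 = 418.36 K
T_res = 418.36 K


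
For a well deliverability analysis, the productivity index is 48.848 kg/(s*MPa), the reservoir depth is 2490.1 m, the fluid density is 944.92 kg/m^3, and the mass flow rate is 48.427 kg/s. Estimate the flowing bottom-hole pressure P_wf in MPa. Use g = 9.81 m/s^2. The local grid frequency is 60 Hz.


Step 1: P_i = rho*g*h/1e6 = 944.92*9.81*2490.1/1e6 = 23.08239 MPa
Step 2: P_wf = P_i - mdot/PI = 23.08239 - 48.427/48.848 = 22.091 MPa
P_wf = 22.091 MPa


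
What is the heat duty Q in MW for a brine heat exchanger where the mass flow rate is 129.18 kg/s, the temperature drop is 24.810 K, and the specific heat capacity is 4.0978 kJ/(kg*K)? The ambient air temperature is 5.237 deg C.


Q = mdot * cp * dT / 1000
Q = 129.18 * 4.0978 * 24.810 / 1000
Q = 13.133 MW


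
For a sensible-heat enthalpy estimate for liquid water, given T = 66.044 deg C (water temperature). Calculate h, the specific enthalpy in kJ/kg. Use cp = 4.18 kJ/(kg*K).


h = cp * T
h = 4.18 * 66.044
h = 276.06 kJ/kg


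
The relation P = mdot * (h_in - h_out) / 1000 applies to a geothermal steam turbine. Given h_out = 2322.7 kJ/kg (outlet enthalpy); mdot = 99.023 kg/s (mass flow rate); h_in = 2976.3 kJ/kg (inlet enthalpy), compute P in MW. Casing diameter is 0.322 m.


P = mdot * (h_in - h_out) / 1000
P = 99.023 * (2976.3 - 2322.7) / 1000
P = 64.721 MW


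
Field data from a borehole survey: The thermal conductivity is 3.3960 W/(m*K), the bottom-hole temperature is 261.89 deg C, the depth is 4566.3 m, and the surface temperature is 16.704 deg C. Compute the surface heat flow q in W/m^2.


Step 1: grad = (T_d - T_surf)/d * 1000 = (261.89 - 16.704)/4566.3 * 1000 = 53.69468 deg C/km
Step 2: q = k * grad / 1000 = 3.396 * 53.69468 / 1000 = 0.18235 W/m^2
q = 0.18235 W/m^2


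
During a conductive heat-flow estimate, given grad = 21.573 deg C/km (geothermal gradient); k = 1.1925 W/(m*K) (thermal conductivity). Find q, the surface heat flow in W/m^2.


q = k * grad / 1000
q = 1.1925 * 21.573 / 1000
q = 0.025726 W/m^2


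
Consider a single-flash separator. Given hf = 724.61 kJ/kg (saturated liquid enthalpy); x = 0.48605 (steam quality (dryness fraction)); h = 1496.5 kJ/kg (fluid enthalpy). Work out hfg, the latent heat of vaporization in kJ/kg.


hfg = (h - hf) / x
hfg = (1496.5 - 724.61) / 0.48605
hfg = 1588.1 kJ/kg


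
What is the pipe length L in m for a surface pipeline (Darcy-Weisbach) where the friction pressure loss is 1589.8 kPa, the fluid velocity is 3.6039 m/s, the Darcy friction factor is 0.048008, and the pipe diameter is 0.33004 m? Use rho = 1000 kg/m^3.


L = dP*1000*D / (f*rho*vel^2/2)
L = 1589.8*1000*0.33004 / (0.048008*1000*3.6039^2/2)
L = 1683.0 m


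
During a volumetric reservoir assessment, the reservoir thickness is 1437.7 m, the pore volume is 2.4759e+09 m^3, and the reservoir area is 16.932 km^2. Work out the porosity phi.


phi = Vp / (A * 1e6 * hr)
phi = 2.4759e+09 / (16.932 * 1e6 * 1437.7)
phi = 0.10171


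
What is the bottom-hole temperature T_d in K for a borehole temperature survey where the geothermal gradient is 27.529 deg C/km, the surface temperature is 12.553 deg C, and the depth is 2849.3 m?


T_d = T_surf + grad * d / 1000
T_d = 12.553 + 27.529 * 2849.3 / 1000
T_d = 90.99138 deg C
Convert to K: 90.99138 + 273.15 = 364.14 K
T_d = 364.14 K


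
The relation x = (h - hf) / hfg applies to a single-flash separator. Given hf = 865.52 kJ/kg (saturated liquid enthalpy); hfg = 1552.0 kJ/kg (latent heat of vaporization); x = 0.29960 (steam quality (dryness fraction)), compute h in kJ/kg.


h = hf + x * hfg
h = 865.52 + 0.29960 * 1552.0
h = 1330.5 kJ/kg


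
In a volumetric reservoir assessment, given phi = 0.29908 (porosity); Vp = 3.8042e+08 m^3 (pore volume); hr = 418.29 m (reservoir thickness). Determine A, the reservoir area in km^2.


A = Vp / (1e6 * hr * phi)
A = 3.8042e+08 / (1e6 * 418.29 * 0.29908)
A = 3.0409 km^2


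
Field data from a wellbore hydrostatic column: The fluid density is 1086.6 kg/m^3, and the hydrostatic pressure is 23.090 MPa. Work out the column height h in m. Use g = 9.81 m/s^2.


h = P * 1e6 / (g * rho)
h = 23.090 * 1e6 / (9.81 * 1086.6)
h = 2166.1 m


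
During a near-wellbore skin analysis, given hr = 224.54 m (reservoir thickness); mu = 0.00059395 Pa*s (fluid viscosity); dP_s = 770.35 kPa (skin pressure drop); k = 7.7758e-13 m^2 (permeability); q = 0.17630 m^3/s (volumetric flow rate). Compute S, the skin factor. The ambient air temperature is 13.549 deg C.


S = dP_s * 1000 * 2*pi*k*hr / (q*mu)
S = 770.35 * 1000 * 2*pi*7.7758e-13*224.54 / (0.17630*0.00059395)
S = 8.0706


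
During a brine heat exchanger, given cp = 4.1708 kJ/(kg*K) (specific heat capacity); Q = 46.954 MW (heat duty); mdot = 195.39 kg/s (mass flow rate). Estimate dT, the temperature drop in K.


dT = Q * 1000 / (mdot * cp)
dT = 46.954 * 1000 / (195.39 * 4.1708)
dT = 57.617 K
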